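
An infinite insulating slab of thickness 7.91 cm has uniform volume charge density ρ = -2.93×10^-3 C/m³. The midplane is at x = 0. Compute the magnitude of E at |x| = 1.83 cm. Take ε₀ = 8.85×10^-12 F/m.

|E| = 6.06×10^6 N/C

By symmetry E is perpendicular to the slab. A Gaussian pillbox from −1.83 cm to +1.83 cm (face area A) lies entirely within the slab.
Q_enc = ρ·(2x)·A and flux = 2EA, so 2EA = 2ρxA/ε₀ ⇒ E = |ρ|x/ε₀.
E = (2.93×10^-3)(0.0183)/(8.85×10^-12) = 6.06e6 N/C.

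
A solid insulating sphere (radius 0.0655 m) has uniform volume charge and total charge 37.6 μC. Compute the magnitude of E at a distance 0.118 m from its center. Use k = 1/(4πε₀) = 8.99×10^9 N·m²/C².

E ≈ 2.43×10^7 N/C

By spherical symmetry E is radial; choose a Gaussian sphere of radius r = 0.118 m (r > R, so the entire charge is enclosed).
Q_enc = 37.6 μC = 3.76×10^-5 C.
Since E is radial and uniform over the Gaussian sphere, Φ = E·4πr² = Q_enc/ε₀.
E = k|Q_enc|/r² = (8.99×10^9)(3.76×10^-5)/(0.118)² = 2.43×10^7 N/C.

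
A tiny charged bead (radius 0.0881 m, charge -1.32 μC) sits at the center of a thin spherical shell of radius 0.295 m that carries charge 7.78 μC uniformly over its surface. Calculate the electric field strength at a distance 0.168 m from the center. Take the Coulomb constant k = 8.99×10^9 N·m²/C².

E = 4.20×10^5 N/C

Symmetry ⇒ E = E(r) r̂. Gaussian sphere of radius r = 0.168 m (between the bodies, 0.0881 m < r < 0.295 m).
Only the inner charge is enclosed; the outer shell contributes nothing inside itself. Q_enc = -1.32 μC = -1.32×10^-6 C.
Gauss's law: E·4πr² = Q_enc/ε₀.
E = k|Q_enc|/r² = (8.99×10^9)(1.32×10^-6)/(0.168)² = 4.20e5 N/C.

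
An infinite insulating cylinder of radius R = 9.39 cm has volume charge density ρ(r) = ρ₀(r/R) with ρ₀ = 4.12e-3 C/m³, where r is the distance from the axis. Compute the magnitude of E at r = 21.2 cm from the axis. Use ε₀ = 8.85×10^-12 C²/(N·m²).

By cylindrical symmetry E is radial; use a coaxial Gaussian cylinder of radius 21.2 cm and length L (r > R, full charge per length enclosed).
λ_enc = 2π ∫₀^R ρ₀(r'/R)^1 r' dr' = 2πρ₀R²/3 = 7.608×10^-5 C/m.
Gauss's law: E·2πrL = λ_enc L/ε₀.
E = |λ_enc|/(2πε₀r) = (7.608×10^-5)/(2π·8.85×10^-12·0.212) = 6.45e6 N/C.

6.45×10^6 N/C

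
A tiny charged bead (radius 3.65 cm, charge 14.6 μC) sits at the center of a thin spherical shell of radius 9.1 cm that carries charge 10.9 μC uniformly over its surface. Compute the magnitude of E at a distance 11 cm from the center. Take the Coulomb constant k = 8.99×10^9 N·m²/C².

E ≈ 1.89×10^7 V/m

Use a concentric Gaussian sphere at r = 11 cm (r > 9.1 cm, enclosing both).
Q_enc = (14.6 μC) + (10.9 μC) = 2.55×10^-5 C.
Gauss's law: E·4πr² = Q_enc/ε₀.
E = k|Q_enc|/r² = (8.99×10^9)(2.55×10^-5)/(0.11)² = 1.89×10^7 N/C.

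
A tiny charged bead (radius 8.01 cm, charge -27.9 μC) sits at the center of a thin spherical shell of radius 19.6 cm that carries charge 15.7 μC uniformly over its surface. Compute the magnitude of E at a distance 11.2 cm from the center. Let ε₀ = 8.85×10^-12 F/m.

Symmetry ⇒ E = E(r) r̂. Gaussian sphere of radius r = 11.2 cm (between the bodies, 8.01 cm < r < 19.6 cm).
Only the inner charge is enclosed; the outer shell contributes nothing inside itself. Q_enc = -27.9 μC = -2.79×10^-5 C.
Since E is radial and uniform over the Gaussian sphere, Φ = E·4πr² = Q_enc/ε₀.
E = |Q_enc|/(4πε₀r²) = (2.79e-5)/(4π·8.85×10^-12·(0.112)²) = 2.00e7 N/C.

|E| ≈ 2.00×10^7 N/C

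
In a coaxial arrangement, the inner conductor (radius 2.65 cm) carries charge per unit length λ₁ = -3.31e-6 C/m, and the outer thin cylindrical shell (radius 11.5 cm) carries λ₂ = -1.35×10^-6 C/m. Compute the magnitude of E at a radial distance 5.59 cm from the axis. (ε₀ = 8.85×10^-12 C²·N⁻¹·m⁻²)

E ≈ 1.06×10^6 N/C

By cylindrical symmetry E is radial; use a coaxial Gaussian cylinder of radius 5.59 cm and length L (between the conductors, 2.65 cm < r < 11.5 cm).
The shell at 11.5 cm lies outside the Gaussian surface, so λ_enc = λ₁ = -3.31×10^-6 C/m.
Gauss's law: E·2πrL = λ_enc L/ε₀.
E = |λ_enc|/(2πε₀r) = (3.31e-6)/(2π·8.85×10^-12·0.0559) = 1.06×10^6 N/C.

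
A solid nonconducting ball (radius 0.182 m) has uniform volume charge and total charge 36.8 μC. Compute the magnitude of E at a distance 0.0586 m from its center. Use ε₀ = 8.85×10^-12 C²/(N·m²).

By spherical symmetry E is radial; choose a Gaussian sphere of radius r = 0.0586 m (r < R).
For a uniform sphere the enclosed fraction is (r/R)³, so Q_enc = (36.8 μC)(0.0586/0.182)³ = 1.228×10^-6 C.
Since E is radial and uniform over the Gaussian sphere, Φ = E·4πr² = Q_enc/ε₀.
E = |Q_enc|/(4πε₀r²) = (1.228×10^-6)/(4π·8.85×10^-12·(0.0586)²) = 3.22×10^6 N/C.

|E| = 3.22×10^6 N/C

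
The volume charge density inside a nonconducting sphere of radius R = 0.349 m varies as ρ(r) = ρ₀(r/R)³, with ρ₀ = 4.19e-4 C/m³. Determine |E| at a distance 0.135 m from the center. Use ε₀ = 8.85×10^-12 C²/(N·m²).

6.17×10^4 N/C

By spherical symmetry E is radial; choose a Gaussian sphere of radius r = 0.135 m (r < R).
Q_enc = ∫₀^r ρ(r')·4πr'² dr' = (4πρ₀/R³) ∫₀^r r'^5 dr' = 4πρ₀ r^6/(6·R³) = 1.25e-7 C.
Since E is radial and uniform over the Gaussian sphere, Φ = E·4πr² = Q_enc/ε₀.
E = |Q_enc|/(4πε₀r²) = (1.25e-7)/(4π·8.85×10^-12·(0.135)²) = 6.17e4 N/C.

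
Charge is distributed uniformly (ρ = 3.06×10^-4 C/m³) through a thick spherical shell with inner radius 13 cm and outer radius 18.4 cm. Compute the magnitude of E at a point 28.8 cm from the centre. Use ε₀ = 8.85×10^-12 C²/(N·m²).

Use a concentric Gaussian sphere at r = 28.8 cm (r > 18.4 cm, enclosing the whole shell).
Q_enc = ρ·(4π/3)(b³ − a³) = (3.06×10^-4)·(4π/3)·((0.184)³ − (0.13)³) = 5.169×10^-6 C.
By Gauss's law, ∮E·dA = E·4πr² = Q_enc/ε₀.
E = |Q_enc|/(4πε₀r²) = (5.169×10^-6)/(4π·8.85×10^-12·(0.288)²) = 5.60×10^5 N/C.

|E| ≈ 5.60×10^5 N/C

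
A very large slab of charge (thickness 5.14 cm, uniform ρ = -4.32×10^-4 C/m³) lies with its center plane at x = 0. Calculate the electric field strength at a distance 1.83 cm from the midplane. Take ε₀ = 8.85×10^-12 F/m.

By symmetry E is perpendicular to the slab. A Gaussian pillbox from −1.83 cm to +1.83 cm (face area A) lies entirely within the slab.
Q_enc = ρ·(2x)·A and flux = 2EA, so 2EA = 2ρxA/ε₀ ⇒ E = |ρ|x/ε₀.
E = (4.32e-4)(0.0183)/(8.85×10^-12) = 8.93e5 N/C.

E ≈ 8.93×10^5 N/C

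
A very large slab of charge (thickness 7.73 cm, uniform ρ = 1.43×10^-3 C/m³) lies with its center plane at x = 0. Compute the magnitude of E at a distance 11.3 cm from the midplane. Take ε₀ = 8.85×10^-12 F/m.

E ≈ 6.25×10^6 N/C

The point |x| = 11.3 cm lies outside the slab (half-thickness 0.03865 m). A symmetric pillbox spanning the full slab encloses Q_enc = ρ·d·A.
Flux = 2EA ⇒ E = |ρ|d/(2ε₀), independent of distance outside.
E = (1.43×10^-3)(0.0773)/(2·8.85×10^-12) = 6.25×10^6 N/C.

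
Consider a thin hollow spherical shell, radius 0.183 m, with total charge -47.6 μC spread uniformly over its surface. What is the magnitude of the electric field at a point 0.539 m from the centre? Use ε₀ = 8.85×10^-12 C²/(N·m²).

E ≈ 1.47×10^6 V/m

Take a concentric spherical Gaussian surface of radius r = 0.539 m (r > 0.183 m).
The entire shell is enclosed: Q_enc = -4.76×10^-5 C.
Applying ∮E·dA = Q_enc/ε₀ with Φ = E(4πr²):
E = |Q_enc|/(4πε₀r²) = (4.76×10^-5)/(4π·8.85×10^-12·(0.539)²) = 1.47×10^6 N/C.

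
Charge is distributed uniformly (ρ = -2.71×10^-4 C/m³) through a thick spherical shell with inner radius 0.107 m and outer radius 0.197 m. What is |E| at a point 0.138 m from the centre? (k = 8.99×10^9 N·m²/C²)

7.52e5 N/C

Use a concentric Gaussian sphere at r = 0.138 m (within the shell material, 0.107 m < r < 0.197 m).
Enclosed charge is the volume from a to r: Q_enc = (4π/3)ρ(r³ − a³) = -1.593e-6 C.
Since E is radial and uniform over the Gaussian sphere, Φ = E·4πr² = Q_enc/ε₀.
E = k|Q_enc|/r² = (8.99×10^9)(1.593e-6)/(0.138)² = 7.52×10^5 N/C.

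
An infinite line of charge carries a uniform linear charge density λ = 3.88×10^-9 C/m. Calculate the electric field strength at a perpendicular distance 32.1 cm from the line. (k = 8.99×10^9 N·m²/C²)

E ≈ 217 N/C

Choose a coaxial cylinder of radius r = 32.1 cm (arbitrary length L) as the Gaussian surface.
Q_enc = λL, so λ_enc = 3.88e-9 C/m.
Since E is radial and uniform over the curved surface, Φ = E·2πrL = Q_enc/ε₀ = λ_enc L/ε₀.
E = 2k|λ_enc|/r = 2(8.99×10^9)(3.88×10^-9)/(0.321) = 217 N/C.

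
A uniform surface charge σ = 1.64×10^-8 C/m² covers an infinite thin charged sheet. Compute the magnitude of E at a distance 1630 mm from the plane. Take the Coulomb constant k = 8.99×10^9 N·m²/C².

Choose a cylindrical pillbox piercing the sheet, end faces (area A) parallel to it.
Only the two end caps contribute flux: Φ = 2EA. With Q_enc = σA, Gauss's law gives E = |σ|/(2ε₀).
E = 2πk|σ| = 2π(8.99×10^9)(1.64×10^-8) = 926 N/C.

|E| = 926 N/C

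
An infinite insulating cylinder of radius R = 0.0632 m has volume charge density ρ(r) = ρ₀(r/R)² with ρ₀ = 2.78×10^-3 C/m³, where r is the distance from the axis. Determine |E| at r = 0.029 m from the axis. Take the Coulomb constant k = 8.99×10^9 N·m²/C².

Coaxial Gaussian cylinder, radius r = 0.029 m, length L (r < R).
λ_enc = ∫₀^r ρ(r')·2πr' dr' = (2πρ₀/R²)·r^4/4 = 7.733×10^-7 C/m.
Gauss's law: E·2πrL = λ_enc L/ε₀.
E = 2k|λ_enc|/r = 2(8.99×10^9)(7.733×10^-7)/(0.029) = 4.79×10^5 N/C.

E ≈ 4.79e5 N/C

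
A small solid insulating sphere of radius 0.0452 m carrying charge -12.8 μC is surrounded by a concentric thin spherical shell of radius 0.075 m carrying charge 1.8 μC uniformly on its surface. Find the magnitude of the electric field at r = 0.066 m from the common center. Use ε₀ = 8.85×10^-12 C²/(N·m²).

2.64e7 N/C

By spherical symmetry E is radial; choose a Gaussian sphere of radius r = 0.066 m (between the bodies, 0.0452 m < r < 0.075 m).
The shell at 0.075 m lies outside the Gaussian surface, so Q_enc = -12.8 μC = -1.28×10^-5 C.
Since E is radial and uniform over the Gaussian sphere, Φ = E·4πr² = Q_enc/ε₀.
E = |Q_enc|/(4πε₀r²) = (1.28×10^-5)/(4π·8.85×10^-12·(0.066)²) = 2.64e7 N/C.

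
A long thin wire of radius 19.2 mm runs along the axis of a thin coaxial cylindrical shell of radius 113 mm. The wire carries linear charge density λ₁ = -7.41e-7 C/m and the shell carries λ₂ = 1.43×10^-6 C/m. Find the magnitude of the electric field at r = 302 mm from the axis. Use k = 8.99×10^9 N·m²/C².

E = 4.10×10^4 N/C

Take a coaxial cylindrical Gaussian surface of radius r = 302 mm and length L (r > 113 mm, enclosing both).
λ_enc = λ₁ + λ₂ = (-7.41×10^-7) + (1.43e-6) = 6.89×10^-7 C/m.
Applying ∮E·dA = Q_enc/ε₀ with the end caps contributing no flux:
E = 2k|λ_enc|/r = 2(8.99×10^9)(6.89e-7)/(0.302) = 4.10e4 N/C.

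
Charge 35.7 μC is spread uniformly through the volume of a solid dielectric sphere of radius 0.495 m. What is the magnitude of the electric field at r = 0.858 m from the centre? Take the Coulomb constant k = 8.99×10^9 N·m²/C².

|E| = 4.36e5 N/C

By spherical symmetry E is radial; choose a Gaussian sphere of radius r = 0.858 m (r > R, so the entire charge is enclosed).
Q_enc = 35.7 μC = 3.57×10^-5 C.
Gauss's law: E·4πr² = Q_enc/ε₀.
E = k|Q_enc|/r² = (8.99×10^9)(3.57×10^-5)/(0.858)² = 4.36e5 N/C.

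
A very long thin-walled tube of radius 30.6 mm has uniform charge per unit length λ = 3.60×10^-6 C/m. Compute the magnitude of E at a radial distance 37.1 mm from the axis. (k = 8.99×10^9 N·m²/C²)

E = 1.74×10^6 V/m

Take a coaxial cylindrical Gaussian surface of radius r = 37.1 mm and length L (r > 30.6 mm).
The full line charge is enclosed: λ_enc = 3.60e-6 C/m.
Gauss's law: E·2πrL = λ_enc L/ε₀.
E = 2k|λ_enc|/r = 2(8.99×10^9)(3.60×10^-6)/(0.0371) = 1.74×10^6 N/C.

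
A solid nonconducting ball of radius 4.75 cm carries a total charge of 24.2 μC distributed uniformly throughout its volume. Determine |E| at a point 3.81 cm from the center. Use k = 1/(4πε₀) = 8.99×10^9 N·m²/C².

Symmetry ⇒ E = E(r) r̂. Gaussian sphere of radius r = 3.81 cm (r < R).
Only the charge within r is enclosed: Q_enc = Q·(r/R)³ = (24.2 μC)·(3.81 cm/4.75 cm)³ = 1.249×10^-5 C.
By Gauss's law, ∮E·dA = E·4πr² = Q_enc/ε₀.
E = k|Q_enc|/r² = (8.99×10^9)(1.249×10^-5)/(0.0381)² = 7.73×10^7 N/C.

|E| ≈ 7.73×10^7 N/C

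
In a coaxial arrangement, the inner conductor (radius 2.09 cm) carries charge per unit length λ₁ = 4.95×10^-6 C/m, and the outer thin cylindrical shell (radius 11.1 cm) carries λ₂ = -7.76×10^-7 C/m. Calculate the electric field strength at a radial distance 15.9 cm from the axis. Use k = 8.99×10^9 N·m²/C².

|E| = 4.72e5 N/C

Take a coaxial cylindrical Gaussian surface of radius r = 15.9 cm and length L (r > 11.1 cm, enclosing both).
λ_enc = λ₁ + λ₂ = (4.95×10^-6) + (-7.76×10^-7) = 4.174×10^-6 C/m.
By Gauss's law (flux through the curved wall only), E·2πrL = λ_enc L/ε₀.
E = 2k|λ_enc|/r = 2(8.99×10^9)(4.174×10^-6)/(0.159) = 4.72×10^5 N/C.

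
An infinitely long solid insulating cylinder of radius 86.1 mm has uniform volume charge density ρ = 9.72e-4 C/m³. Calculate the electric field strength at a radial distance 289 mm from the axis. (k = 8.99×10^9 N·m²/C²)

|E| ≈ 1.41×10^6 V/m

Choose a coaxial cylinder of radius r = 289 mm (arbitrary length L) as the Gaussian surface (r > 86.1 mm, full cross-section enclosed).
λ_enc = ρ·πR² = (9.72×10^-4)π(0.0861)² = 2.264e-5 C/m.
Applying ∮E·dA = Q_enc/ε₀ with the end caps contributing no flux:
E = 2k|λ_enc|/r = 2(8.99×10^9)(2.264×10^-5)/(0.289) = 1.41e6 N/C.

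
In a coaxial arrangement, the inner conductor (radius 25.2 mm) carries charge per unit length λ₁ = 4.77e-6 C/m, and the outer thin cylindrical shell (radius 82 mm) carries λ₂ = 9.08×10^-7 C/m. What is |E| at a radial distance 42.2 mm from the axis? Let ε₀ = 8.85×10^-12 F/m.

Choose a coaxial cylinder of radius r = 42.2 mm (arbitrary length L) as the Gaussian surface (between the conductors, 25.2 mm < r < 82 mm).
Only the inner wire is enclosed; the outer shell contributes nothing inside itself. λ_enc = λ₁ = 4.77×10^-6 C/m.
By Gauss's law (flux through the curved wall only), E·2πrL = λ_enc L/ε₀.
E = |λ_enc|/(2πε₀r) = (4.77e-6)/(2π·8.85×10^-12·0.0422) = 2.03×10^6 N/C.

|E| ≈ 2.03×10^6 N/C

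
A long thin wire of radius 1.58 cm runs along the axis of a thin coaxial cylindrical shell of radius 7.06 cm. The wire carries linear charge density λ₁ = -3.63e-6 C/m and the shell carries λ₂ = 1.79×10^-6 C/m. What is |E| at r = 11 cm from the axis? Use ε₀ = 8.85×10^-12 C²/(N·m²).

|E| = 3.01×10^5 N/C

By cylindrical symmetry E is radial; use a coaxial Gaussian cylinder of radius 11 cm and length L (r > 7.06 cm, enclosing both).
λ_enc = λ₁ + λ₂ = (-3.63×10^-6) + (1.79×10^-6) = -1.84×10^-6 C/m.
By Gauss's law (flux through the curved wall only), E·2πrL = λ_enc L/ε₀.
E = |λ_enc|/(2πε₀r) = (1.84×10^-6)/(2π·8.85×10^-12·0.11) = 3.01e5 N/C.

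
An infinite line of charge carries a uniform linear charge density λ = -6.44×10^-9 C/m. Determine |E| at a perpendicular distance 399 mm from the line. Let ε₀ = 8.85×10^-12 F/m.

Take a coaxial cylindrical Gaussian surface of radius r = 399 mm and length L.
Q_enc = λL, so λ_enc = -6.44×10^-9 C/m.
Applying ∮E·dA = Q_enc/ε₀ with the end caps contributing no flux:
E = |λ_enc|/(2πε₀r) = (6.44e-9)/(2π·8.85×10^-12·0.399) = 290 N/C.

E = 290 V/m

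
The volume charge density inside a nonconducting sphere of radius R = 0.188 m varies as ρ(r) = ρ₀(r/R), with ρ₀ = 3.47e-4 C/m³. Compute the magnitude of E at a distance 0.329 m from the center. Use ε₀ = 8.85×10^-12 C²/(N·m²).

E = 6.02×10^5 N/C

Symmetry ⇒ E = E(r) r̂. Gaussian sphere of radius r = 0.329 m (r > R, all charge enclosed).
Q_enc = 4π ∫₀^R ρ₀(r'/R)^1 r'² dr' = 4πρ₀R³/4 = 7.244e-6 C.
Gauss's law: E·4πr² = Q_enc/ε₀.
E = |Q_enc|/(4πε₀r²) = (7.244×10^-6)/(4π·8.85×10^-12·(0.329)²) = 6.02×10^5 N/C.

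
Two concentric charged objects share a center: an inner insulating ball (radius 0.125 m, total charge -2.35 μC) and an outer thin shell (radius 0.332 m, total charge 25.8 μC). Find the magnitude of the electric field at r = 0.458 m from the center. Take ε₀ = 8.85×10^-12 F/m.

Symmetry ⇒ E = E(r) r̂. Gaussian sphere of radius r = 0.458 m (r > 0.332 m, enclosing both).
Q_enc = (-2.35 μC) + (25.8 μC) = 2.345×10^-5 C.
Since E is radial and uniform over the Gaussian sphere, Φ = E·4πr² = Q_enc/ε₀.
E = |Q_enc|/(4πε₀r²) = (2.345e-5)/(4π·8.85×10^-12·(0.458)²) = 1.01×10^6 N/C.

|E| = 1.01×10^6 N/C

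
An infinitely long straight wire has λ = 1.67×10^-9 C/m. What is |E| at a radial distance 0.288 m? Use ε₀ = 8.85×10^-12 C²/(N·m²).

Coaxial Gaussian cylinder, radius r = 0.288 m, length L.
Q_enc = λL, so λ_enc = 1.67×10^-9 C/m.
By Gauss's law (flux through the curved wall only), E·2πrL = λ_enc L/ε₀.
E = |λ_enc|/(2πε₀r) = (1.67×10^-9)/(2π·8.85×10^-12·0.288) = 104 N/C.

|E| = 104 N/C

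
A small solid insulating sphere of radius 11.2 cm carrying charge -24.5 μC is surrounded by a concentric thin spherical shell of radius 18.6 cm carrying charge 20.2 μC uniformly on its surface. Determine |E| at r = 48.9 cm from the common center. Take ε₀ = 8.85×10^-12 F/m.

By spherical symmetry E is radial; choose a Gaussian sphere of radius r = 48.9 cm (r > 18.6 cm, enclosing both).
Q_enc = (-24.5 μC) + (20.2 μC) = -4.30×10^-6 C.
Since E is radial and uniform over the Gaussian sphere, Φ = E·4πr² = Q_enc/ε₀.
E = |Q_enc|/(4πε₀r²) = (4.30×10^-6)/(4π·8.85×10^-12·(0.489)²) = 1.62×10^5 N/C.

E = 1.62×10^5 V/m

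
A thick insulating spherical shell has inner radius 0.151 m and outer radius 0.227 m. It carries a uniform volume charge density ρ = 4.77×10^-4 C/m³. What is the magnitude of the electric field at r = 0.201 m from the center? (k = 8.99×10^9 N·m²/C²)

E ≈ 2.08e6 N/C

Use a concentric Gaussian sphere at r = 0.201 m (within the shell material, 0.151 m < r < 0.227 m).
Only the shell between 0.151 m and r is enclosed: Q_enc = ρ·(4π/3)(r³ − a³) = (4.77×10^-4)·(4π/3)·((0.201)³ − (0.151)³) = 9.346e-6 C.
By Gauss's law, ∮E·dA = E·4πr² = Q_enc/ε₀.
E = k|Q_enc|/r² = (8.99×10^9)(9.346×10^-6)/(0.201)² = 2.08×10^6 N/C.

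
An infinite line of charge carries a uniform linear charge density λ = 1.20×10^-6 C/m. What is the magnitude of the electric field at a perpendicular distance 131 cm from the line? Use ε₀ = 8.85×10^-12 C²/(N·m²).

Take a coaxial cylindrical Gaussian surface of radius r = 131 cm and length L.
Q_enc = λL, so λ_enc = 1.20×10^-6 C/m.
Since E is radial and uniform over the curved surface, Φ = E·2πrL = Q_enc/ε₀ = λ_enc L/ε₀.
E = |λ_enc|/(2πε₀r) = (1.20e-6)/(2π·8.85×10^-12·1.31) = 1.65e4 N/C.

E ≈ 1.65×10^4 V/m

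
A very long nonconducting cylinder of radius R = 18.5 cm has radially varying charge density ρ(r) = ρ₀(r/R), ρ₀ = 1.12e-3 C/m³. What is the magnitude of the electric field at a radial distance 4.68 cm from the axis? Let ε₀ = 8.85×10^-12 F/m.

By cylindrical symmetry E is radial; use a coaxial Gaussian cylinder of radius 4.68 cm and length L (r < R).
Integrating ρ over the cross-section to radius r: λ_enc = (2πρ₀/R) ∫₀^r r'^2 dr' = 2πρ₀ r^3/(3·R) = 1.30e-6 C/m.
Gauss's law: E·2πrL = λ_enc L/ε₀.
E = |λ_enc|/(2πε₀r) = (1.30e-6)/(2π·8.85×10^-12·0.0468) = 4.99×10^5 N/C.

|E| ≈ 4.99×10^5 N/C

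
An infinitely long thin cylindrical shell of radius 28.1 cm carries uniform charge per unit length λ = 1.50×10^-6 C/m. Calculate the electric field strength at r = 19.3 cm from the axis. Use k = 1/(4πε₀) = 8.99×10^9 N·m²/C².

Take a coaxial cylindrical Gaussian surface of radius r = 19.3 cm and length L (r < 28.1 cm, inside the shell).
No charge is enclosed, so Gauss's law gives E·2πrL = 0 ⇒ E = 0.

E = 0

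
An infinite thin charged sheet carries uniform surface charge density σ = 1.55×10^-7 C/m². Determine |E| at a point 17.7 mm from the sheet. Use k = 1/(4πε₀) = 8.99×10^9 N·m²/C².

8.76×10^3 N/C

Choose a cylindrical pillbox piercing the sheet, end faces (area A) parallel to it.
Only the two end caps contribute flux: Φ = 2EA. With Q_enc = σA, Gauss's law gives E = |σ|/(2ε₀).
E = 2πk|σ| = 2π(8.99×10^9)(1.55×10^-7) = 8.76×10^3 N/C.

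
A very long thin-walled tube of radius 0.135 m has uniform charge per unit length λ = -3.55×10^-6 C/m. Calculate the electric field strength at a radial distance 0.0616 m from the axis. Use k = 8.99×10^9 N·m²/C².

E = 0 (no enclosed charge)

Choose a coaxial cylinder of radius r = 0.0616 m (arbitrary length L) as the Gaussian surface (r < 0.135 m, inside the shell).
No charge is enclosed, so Gauss's law gives E·2πrL = 0 ⇒ E = 0.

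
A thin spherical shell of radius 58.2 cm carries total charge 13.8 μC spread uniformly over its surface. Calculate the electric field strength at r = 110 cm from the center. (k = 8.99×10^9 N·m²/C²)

Take a concentric spherical Gaussian surface of radius r = 110 cm (r > 58.2 cm).
The entire shell is enclosed: Q_enc = 1.38×10^-5 C.
By Gauss's law, ∮E·dA = E·4πr² = Q_enc/ε₀.
E = k|Q_enc|/r² = (8.99×10^9)(1.38e-5)/(1.1)² = 1.03×10^5 N/C.

|E| ≈ 1.03×10^5 N/C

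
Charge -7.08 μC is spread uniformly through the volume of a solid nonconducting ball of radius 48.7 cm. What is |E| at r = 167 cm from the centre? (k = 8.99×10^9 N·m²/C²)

Use a concentric Gaussian sphere at r = 167 cm (r > R, so the entire charge is enclosed).
Q_enc = -7.08 μC = -7.08e-6 C.
Since E is radial and uniform over the Gaussian sphere, Φ = E·4πr² = Q_enc/ε₀.
E = k|Q_enc|/r² = (8.99×10^9)(7.08×10^-6)/(1.67)² = 2.28×10^4 N/C.

E ≈ 2.28×10^4 N/C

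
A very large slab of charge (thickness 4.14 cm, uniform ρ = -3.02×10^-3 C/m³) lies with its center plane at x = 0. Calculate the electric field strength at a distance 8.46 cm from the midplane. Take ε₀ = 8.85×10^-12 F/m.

The point |x| = 8.46 cm lies outside the slab (half-thickness 0.0207 m). A symmetric pillbox spanning the full slab encloses Q_enc = ρ·d·A.
Flux = 2EA ⇒ E = |ρ|d/(2ε₀), independent of distance outside.
E = (3.02×10^-3)(0.0414)/(2·8.85×10^-12) = 7.06×10^6 N/C.

E = 7.06e6 N/C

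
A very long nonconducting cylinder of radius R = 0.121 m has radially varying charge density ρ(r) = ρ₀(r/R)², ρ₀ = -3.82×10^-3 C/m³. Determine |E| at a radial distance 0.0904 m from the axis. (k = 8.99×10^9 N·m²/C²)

By cylindrical symmetry E is radial; use a coaxial Gaussian cylinder of radius 0.0904 m and length L (r < R).
λ_enc = ∫₀^r ρ(r')·2πr' dr' = (2πρ₀/R²)·r^4/4 = -2.737×10^-5 C/m.
Applying ∮E·dA = Q_enc/ε₀ with the end caps contributing no flux:
E = 2k|λ_enc|/r = 2(8.99×10^9)(2.737×10^-5)/(0.0904) = 5.44×10^6 N/C.

|E| ≈ 5.44×10^6 V/m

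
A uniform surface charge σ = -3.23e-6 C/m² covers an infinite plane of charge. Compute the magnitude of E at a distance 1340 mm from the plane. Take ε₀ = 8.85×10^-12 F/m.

Choose a cylindrical pillbox piercing the sheet, end faces (area A) parallel to it.
Only the two end caps contribute flux: Φ = 2EA. With Q_enc = σA, Gauss's law gives E = |σ|/(2ε₀).
E = |σ|/(2ε₀) = (3.23e-6)/(2·8.85×10^-12) = 1.82e5 N/C.

E ≈ 1.82×10^5 N/C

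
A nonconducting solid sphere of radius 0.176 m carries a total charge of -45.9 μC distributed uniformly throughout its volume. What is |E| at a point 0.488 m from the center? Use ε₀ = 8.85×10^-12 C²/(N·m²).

|E| = 1.73×10^6 N/C

Take a concentric spherical Gaussian surface of radius r = 0.488 m (r > R, so the entire charge is enclosed).
Q_enc = -45.9 μC = -4.59×10^-5 C.
By Gauss's law, ∮E·dA = E·4πr² = Q_enc/ε₀.
E = |Q_enc|/(4πε₀r²) = (4.59e-5)/(4π·8.85×10^-12·(0.488)²) = 1.73×10^6 N/C.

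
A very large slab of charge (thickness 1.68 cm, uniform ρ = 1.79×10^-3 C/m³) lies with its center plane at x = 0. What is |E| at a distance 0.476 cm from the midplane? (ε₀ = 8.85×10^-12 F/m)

E ≈ 9.63×10^5 N/C

By symmetry E is perpendicular to the slab. A Gaussian pillbox from −0.476 cm to +0.476 cm (face area A) lies entirely within the slab.
Q_enc = ρ·(2x)·A and flux = 2EA, so 2EA = 2ρxA/ε₀ ⇒ E = |ρ|x/ε₀.
E = (1.79×10^-3)(0.00476)/(8.85×10^-12) = 9.63×10^5 N/C.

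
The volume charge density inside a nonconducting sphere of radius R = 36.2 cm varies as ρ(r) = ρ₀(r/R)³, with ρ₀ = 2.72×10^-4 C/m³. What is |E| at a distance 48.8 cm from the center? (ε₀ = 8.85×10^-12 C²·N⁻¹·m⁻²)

Symmetry ⇒ E = E(r) r̂. Gaussian sphere of radius r = 48.8 cm (r > R, all charge enclosed).
Q_enc = 4π ∫₀^R ρ₀(r'/R)^3 r'² dr' = 4πρ₀R³/6 = 2.702×10^-5 C.
By Gauss's law, ∮E·dA = E·4πr² = Q_enc/ε₀.
E = |Q_enc|/(4πε₀r²) = (2.702×10^-5)/(4π·8.85×10^-12·(0.488)²) = 1.02×10^6 N/C.

E = 1.02×10^6 N/C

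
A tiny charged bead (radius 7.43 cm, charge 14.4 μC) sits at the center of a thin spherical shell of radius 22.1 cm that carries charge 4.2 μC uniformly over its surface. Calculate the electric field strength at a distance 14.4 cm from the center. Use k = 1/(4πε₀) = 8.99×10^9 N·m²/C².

Use a concentric Gaussian sphere at r = 14.4 cm (between the bodies, 7.43 cm < r < 22.1 cm).
Only the inner charge is enclosed; the outer shell contributes nothing inside itself. Q_enc = 14.4 μC = 1.44e-5 C.
Applying ∮E·dA = Q_enc/ε₀ with Φ = E(4πr²):
E = k|Q_enc|/r² = (8.99×10^9)(1.44×10^-5)/(0.144)² = 6.24e6 N/C.

E = 6.24×10^6 V/m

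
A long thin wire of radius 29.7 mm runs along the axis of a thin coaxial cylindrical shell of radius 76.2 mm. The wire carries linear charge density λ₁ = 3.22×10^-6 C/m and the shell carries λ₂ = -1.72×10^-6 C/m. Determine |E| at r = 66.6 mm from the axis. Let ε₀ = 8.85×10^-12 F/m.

|E| ≈ 8.69e5 N/C

Choose a coaxial cylinder of radius r = 66.6 mm (arbitrary length L) as the Gaussian surface (between the conductors, 29.7 mm < r < 76.2 mm).
Only the inner wire is enclosed; the outer shell contributes nothing inside itself. λ_enc = λ₁ = 3.22e-6 C/m.
By Gauss's law (flux through the curved wall only), E·2πrL = λ_enc L/ε₀.
E = |λ_enc|/(2πε₀r) = (3.22×10^-6)/(2π·8.85×10^-12·0.0666) = 8.69×10^5 N/C.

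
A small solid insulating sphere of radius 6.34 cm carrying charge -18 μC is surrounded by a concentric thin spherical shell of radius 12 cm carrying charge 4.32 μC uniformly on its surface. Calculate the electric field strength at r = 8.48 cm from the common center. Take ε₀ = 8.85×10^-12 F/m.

E ≈ 2.25×10^7 V/m

Symmetry ⇒ E = E(r) r̂. Gaussian sphere of radius r = 8.48 cm (between the bodies, 6.34 cm < r < 12 cm).
The shell at 12 cm lies outside the Gaussian surface, so Q_enc = -18 μC = -1.80×10^-5 C.
Since E is radial and uniform over the Gaussian sphere, Φ = E·4πr² = Q_enc/ε₀.
E = |Q_enc|/(4πε₀r²) = (1.80×10^-5)/(4π·8.85×10^-12·(0.0848)²) = 2.25×10^7 N/C.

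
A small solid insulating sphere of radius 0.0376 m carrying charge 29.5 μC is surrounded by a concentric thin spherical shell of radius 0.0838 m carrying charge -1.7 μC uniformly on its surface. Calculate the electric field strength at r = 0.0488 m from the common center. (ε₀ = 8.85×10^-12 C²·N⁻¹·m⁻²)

1.11e8 N/C

Use a concentric Gaussian sphere at r = 0.0488 m (between the bodies, 0.0376 m < r < 0.0838 m).
The shell at 0.0838 m lies outside the Gaussian surface, so Q_enc = 29.5 μC = 2.95e-5 C.
Gauss's law: E·4πr² = Q_enc/ε₀.
E = |Q_enc|/(4πε₀r²) = (2.95e-5)/(4π·8.85×10^-12·(0.0488)²) = 1.11e8 N/C.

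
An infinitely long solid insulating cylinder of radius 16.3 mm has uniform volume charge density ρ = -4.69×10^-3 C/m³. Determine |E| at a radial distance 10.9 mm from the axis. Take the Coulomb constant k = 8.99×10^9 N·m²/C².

|E| ≈ 2.89e6 V/m

By cylindrical symmetry E is radial; use a coaxial Gaussian cylinder of radius 10.9 mm and length L (r < R).
Charge inside radius r per length L is ρ·πr²·L, so λ_enc = ρπr² = -1.751×10^-6 C/m.
By Gauss's law (flux through the curved wall only), E·2πrL = λ_enc L/ε₀.
E = 2k|λ_enc|/r = 2(8.99×10^9)(1.751×10^-6)/(0.0109) = 2.89×10^6 N/C.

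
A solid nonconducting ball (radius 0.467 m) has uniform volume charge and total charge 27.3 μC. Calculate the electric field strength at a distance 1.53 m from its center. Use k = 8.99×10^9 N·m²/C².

By spherical symmetry E is radial; choose a Gaussian sphere of radius r = 1.53 m (r > R, so the entire charge is enclosed).
Q_enc = 27.3 μC = 2.73×10^-5 C.
By Gauss's law, ∮E·dA = E·4πr² = Q_enc/ε₀.
E = k|Q_enc|/r² = (8.99×10^9)(2.73e-5)/(1.53)² = 1.05×10^5 N/C.

|E| ≈ 1.05×10^5 N/C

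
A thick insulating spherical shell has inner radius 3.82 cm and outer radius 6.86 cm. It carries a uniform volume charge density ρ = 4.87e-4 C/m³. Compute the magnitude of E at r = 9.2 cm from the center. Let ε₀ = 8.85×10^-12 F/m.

By spherical symmetry E is radial; choose a Gaussian sphere of radius r = 9.2 cm (r > 6.86 cm, enclosing the whole shell).
Q_enc = ρ·(4π/3)(b³ − a³) = (4.87e-4)·(4π/3)·((0.0686)³ − (0.0382)³) = 5.448×10^-7 C.
By Gauss's law, ∮E·dA = E·4πr² = Q_enc/ε₀.
E = |Q_enc|/(4πε₀r²) = (5.448×10^-7)/(4π·8.85×10^-12·(0.092)²) = 5.79×10^5 N/C.

|E| = 5.79×10^5 N/C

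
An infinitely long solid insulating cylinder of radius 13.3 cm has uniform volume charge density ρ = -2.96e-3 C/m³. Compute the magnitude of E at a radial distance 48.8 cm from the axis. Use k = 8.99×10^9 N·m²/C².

By cylindrical symmetry E is radial; use a coaxial Gaussian cylinder of radius 48.8 cm and length L (r > 13.3 cm, full cross-section enclosed).
λ_enc = ρ·πR² = (-2.96e-3)π(0.133)² = -1.645×10^-4 C/m.
Applying ∮E·dA = Q_enc/ε₀ with the end caps contributing no flux:
E = 2k|λ_enc|/r = 2(8.99×10^9)(1.645×10^-4)/(0.488) = 6.06e6 N/C.

|E| ≈ 6.06×10^6 N/C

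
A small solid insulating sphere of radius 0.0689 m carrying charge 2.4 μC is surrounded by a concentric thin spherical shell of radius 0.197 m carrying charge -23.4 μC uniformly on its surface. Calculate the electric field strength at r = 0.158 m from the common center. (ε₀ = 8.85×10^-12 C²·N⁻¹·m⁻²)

Take a concentric spherical Gaussian surface of radius r = 0.158 m (between the bodies, 0.0689 m < r < 0.197 m).
Only the inner charge is enclosed; the outer shell contributes nothing inside itself. Q_enc = 2.4 μC = 2.40×10^-6 C.
Since E is radial and uniform over the Gaussian sphere, Φ = E·4πr² = Q_enc/ε₀.
E = |Q_enc|/(4πε₀r²) = (2.40e-6)/(4π·8.85×10^-12·(0.158)²) = 8.64e5 N/C.

E = 8.64×10^5 N/C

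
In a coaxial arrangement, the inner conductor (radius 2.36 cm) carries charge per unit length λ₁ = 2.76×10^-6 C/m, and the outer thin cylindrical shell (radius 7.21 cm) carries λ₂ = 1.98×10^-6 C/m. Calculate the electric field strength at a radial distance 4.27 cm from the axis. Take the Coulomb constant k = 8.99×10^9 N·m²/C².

1.16e6 V/m

By cylindrical symmetry E is radial; use a coaxial Gaussian cylinder of radius 4.27 cm and length L (between the conductors, 2.36 cm < r < 7.21 cm).
The shell at 7.21 cm lies outside the Gaussian surface, so λ_enc = λ₁ = 2.76e-6 C/m.
Gauss's law: E·2πrL = λ_enc L/ε₀.
E = 2k|λ_enc|/r = 2(8.99×10^9)(2.76×10^-6)/(0.0427) = 1.16×10^6 N/C.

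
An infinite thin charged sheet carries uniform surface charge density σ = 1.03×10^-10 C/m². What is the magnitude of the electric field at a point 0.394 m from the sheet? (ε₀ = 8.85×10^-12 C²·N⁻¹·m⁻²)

|E| = 5.82 N/C

By planar symmetry E is perpendicular to the sheet and uniform; use a Gaussian pillbox with flat faces of area A on each side of the sheet.
Flux Φ = 2EA and Q_enc = σA, so 2EA = σA/ε₀ ⇒ E = |σ|/(2ε₀), independent of distance.
E = |σ|/(2ε₀) = (1.03×10^-10)/(2·8.85×10^-12) = 5.82 N/C.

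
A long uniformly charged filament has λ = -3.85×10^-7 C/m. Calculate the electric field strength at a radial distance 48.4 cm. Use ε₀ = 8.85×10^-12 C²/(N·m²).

Choose a coaxial cylinder of radius r = 48.4 cm (arbitrary length L) as the Gaussian surface.
Q_enc = λL, so λ_enc = -3.85×10^-7 C/m.
Gauss's law: E·2πrL = λ_enc L/ε₀.
E = |λ_enc|/(2πε₀r) = (3.85×10^-7)/(2π·8.85×10^-12·0.484) = 1.43e4 N/C.

E ≈ 1.43×10^4 V/m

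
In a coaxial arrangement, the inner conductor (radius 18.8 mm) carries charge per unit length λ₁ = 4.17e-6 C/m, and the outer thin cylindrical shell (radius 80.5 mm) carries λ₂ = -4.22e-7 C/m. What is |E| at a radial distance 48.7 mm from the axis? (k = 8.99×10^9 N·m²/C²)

Coaxial Gaussian cylinder, radius r = 48.7 mm, length L (between the conductors, 18.8 mm < r < 80.5 mm).
Only the inner wire is enclosed; the outer shell contributes nothing inside itself. λ_enc = λ₁ = 4.17×10^-6 C/m.
By Gauss's law (flux through the curved wall only), E·2πrL = λ_enc L/ε₀.
E = 2k|λ_enc|/r = 2(8.99×10^9)(4.17e-6)/(0.0487) = 1.54×10^6 N/C.

1.54×10^6 N/C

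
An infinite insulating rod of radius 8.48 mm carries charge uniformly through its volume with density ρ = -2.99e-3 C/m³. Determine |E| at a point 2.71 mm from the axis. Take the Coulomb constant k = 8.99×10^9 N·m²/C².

Coaxial Gaussian cylinder, radius r = 2.71 mm, length L (r < R).
Enclosed charge per unit length: λ_enc = ρ·πr² = (-2.99×10^-3)π(0.00271)² = -6.899×10^-8 C/m.
Applying ∮E·dA = Q_enc/ε₀ with the end caps contributing no flux:
E = 2k|λ_enc|/r = 2(8.99×10^9)(6.899×10^-8)/(0.00271) = 4.58×10^5 N/C.

E ≈ 4.58×10^5 N/C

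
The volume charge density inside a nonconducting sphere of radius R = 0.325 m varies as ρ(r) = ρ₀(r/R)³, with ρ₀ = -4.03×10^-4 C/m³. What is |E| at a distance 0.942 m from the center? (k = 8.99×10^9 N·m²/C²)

Take a concentric spherical Gaussian surface of radius r = 0.942 m (r > R, all charge enclosed).
Q_enc = 4π ∫₀^R ρ₀(r'/R)^3 r'² dr' = 4πρ₀R³/6 = -2.897×10^-5 C.
Gauss's law: E·4πr² = Q_enc/ε₀.
E = k|Q_enc|/r² = (8.99×10^9)(2.897×10^-5)/(0.942)² = 2.94×10^5 N/C.

E ≈ 2.94×10^5 V/m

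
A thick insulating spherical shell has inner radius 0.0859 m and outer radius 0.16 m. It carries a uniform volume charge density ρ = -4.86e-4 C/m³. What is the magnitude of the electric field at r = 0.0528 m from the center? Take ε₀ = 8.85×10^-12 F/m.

Use a concentric Gaussian sphere at r = 0.0528 m (r < 0.0859 m, inside the empty cavity).
No charge is enclosed, so by Gauss's law E·4πr² = 0 ⇒ E = 0.

E = 0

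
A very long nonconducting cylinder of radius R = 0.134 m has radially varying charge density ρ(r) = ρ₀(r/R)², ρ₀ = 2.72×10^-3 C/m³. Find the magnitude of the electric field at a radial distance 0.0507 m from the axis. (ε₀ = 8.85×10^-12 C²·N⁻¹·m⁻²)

|E| ≈ 5.58×10^5 N/C

Coaxial Gaussian cylinder, radius r = 0.0507 m, length L (r < R).
λ_enc = ∫₀^r ρ(r')·2πr' dr' = (2πρ₀/R²)·r^4/4 = 1.572×10^-6 C/m.
Gauss's law: E·2πrL = λ_enc L/ε₀.
E = |λ_enc|/(2πε₀r) = (1.572×10^-6)/(2π·8.85×10^-12·0.0507) = 5.58×10^5 N/C.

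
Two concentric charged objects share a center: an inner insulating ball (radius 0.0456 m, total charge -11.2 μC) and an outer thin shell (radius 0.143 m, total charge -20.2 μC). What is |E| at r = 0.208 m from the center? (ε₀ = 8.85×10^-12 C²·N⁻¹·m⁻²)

Symmetry ⇒ E = E(r) r̂. Gaussian sphere of radius r = 0.208 m (r > 0.143 m, enclosing both).
Q_enc = (-11.2 μC) + (-20.2 μC) = -3.14e-5 C.
Applying ∮E·dA = Q_enc/ε₀ with Φ = E(4πr²):
E = |Q_enc|/(4πε₀r²) = (3.14×10^-5)/(4π·8.85×10^-12·(0.208)²) = 6.53×10^6 N/C.

E ≈ 6.53e6 V/m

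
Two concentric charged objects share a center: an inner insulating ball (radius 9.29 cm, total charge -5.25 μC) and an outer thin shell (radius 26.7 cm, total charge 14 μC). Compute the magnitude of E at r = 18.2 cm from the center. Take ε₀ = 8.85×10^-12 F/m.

Symmetry ⇒ E = E(r) r̂. Gaussian sphere of radius r = 18.2 cm (between the bodies, 9.29 cm < r < 26.7 cm).
The shell at 26.7 cm lies outside the Gaussian surface, so Q_enc = -5.25 μC = -5.25×10^-6 C.
By Gauss's law, ∮E·dA = E·4πr² = Q_enc/ε₀.
E = |Q_enc|/(4πε₀r²) = (5.25×10^-6)/(4π·8.85×10^-12·(0.182)²) = 1.43e6 N/C.

E ≈ 1.43×10^6 N/C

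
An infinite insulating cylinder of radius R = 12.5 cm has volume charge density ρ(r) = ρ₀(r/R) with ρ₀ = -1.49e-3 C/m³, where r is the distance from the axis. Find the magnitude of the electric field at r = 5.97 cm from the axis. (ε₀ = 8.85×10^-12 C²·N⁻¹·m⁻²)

Coaxial Gaussian cylinder, radius r = 5.97 cm, length L (r < R).
λ_enc = ∫₀^r ρ(r')·2πr' dr' = (2πρ₀/R)·r^3/3 = -5.312×10^-6 C/m.
By Gauss's law (flux through the curved wall only), E·2πrL = λ_enc L/ε₀.
E = |λ_enc|/(2πε₀r) = (5.312×10^-6)/(2π·8.85×10^-12·0.0597) = 1.60×10^6 N/C.

|E| = 1.60×10^6 N/C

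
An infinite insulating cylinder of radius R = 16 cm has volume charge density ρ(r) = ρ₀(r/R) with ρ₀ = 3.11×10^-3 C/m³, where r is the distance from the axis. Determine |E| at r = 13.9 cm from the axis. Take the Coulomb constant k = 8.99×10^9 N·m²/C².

E = 1.41×10^7 N/C

By cylindrical symmetry E is radial; use a coaxial Gaussian cylinder of radius 13.9 cm and length L (r < R).
λ_enc = ∫₀^r ρ(r')·2πr' dr' = (2πρ₀/R)·r^3/3 = 1.093e-4 C/m.
By Gauss's law (flux through the curved wall only), E·2πrL = λ_enc L/ε₀.
E = 2k|λ_enc|/r = 2(8.99×10^9)(1.093×10^-4)/(0.139) = 1.41×10^7 N/C.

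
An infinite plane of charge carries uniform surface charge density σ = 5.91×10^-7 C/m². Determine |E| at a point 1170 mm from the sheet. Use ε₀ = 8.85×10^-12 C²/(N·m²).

By planar symmetry E is perpendicular to the sheet and uniform; use a Gaussian pillbox with flat faces of area A on each side of the sheet.
Flux Φ = 2EA and Q_enc = σA, so 2EA = σA/ε₀ ⇒ E = |σ|/(2ε₀), independent of distance.
E = |σ|/(2ε₀) = (5.91×10^-7)/(2·8.85×10^-12) = 3.34×10^4 N/C.

E = 3.34×10^4 N/C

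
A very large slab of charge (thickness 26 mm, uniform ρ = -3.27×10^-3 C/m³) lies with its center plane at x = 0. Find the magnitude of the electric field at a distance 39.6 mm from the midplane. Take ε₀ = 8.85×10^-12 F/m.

E ≈ 4.80×10^6 N/C

The point |x| = 39.6 mm lies outside the slab (half-thickness 0.013 m). A symmetric pillbox spanning the full slab encloses Q_enc = ρ·d·A.
Flux = 2EA ⇒ E = |ρ|d/(2ε₀), independent of distance outside.
E = (3.27×10^-3)(0.026)/(2·8.85×10^-12) = 4.80×10^6 N/C.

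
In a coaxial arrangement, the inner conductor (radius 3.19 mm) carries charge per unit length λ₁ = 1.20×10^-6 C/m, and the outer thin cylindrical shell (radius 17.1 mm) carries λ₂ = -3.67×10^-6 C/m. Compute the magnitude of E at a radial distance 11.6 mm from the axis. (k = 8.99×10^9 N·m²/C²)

E = 1.86×10^6 V/m

Take a coaxial cylindrical Gaussian surface of radius r = 11.6 mm and length L (between the conductors, 3.19 mm < r < 17.1 mm).
Only the inner wire is enclosed; the outer shell contributes nothing inside itself. λ_enc = λ₁ = 1.20×10^-6 C/m.
Applying ∮E·dA = Q_enc/ε₀ with the end caps contributing no flux:
E = 2k|λ_enc|/r = 2(8.99×10^9)(1.20×10^-6)/(0.0116) = 1.86×10^6 N/C.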